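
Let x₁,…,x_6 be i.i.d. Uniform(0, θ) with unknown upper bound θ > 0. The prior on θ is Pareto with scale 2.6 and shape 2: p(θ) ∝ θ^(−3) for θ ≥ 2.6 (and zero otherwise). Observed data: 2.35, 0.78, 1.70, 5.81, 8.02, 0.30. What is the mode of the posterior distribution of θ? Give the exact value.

The Uniform(0, θ) likelihood is θ^(−n) for θ ≥ max(xᵢ), zero otherwise. Here max(xᵢ) = 8.02.
Posterior ∝ θ^(−3) · θ^(−6) = θ^(−9) on θ ≥ max(2.6, 8.02) = 8.02.
This density is strictly decreasing in θ, so the posterior mode lies at the lower boundary of the support.

θ̂_MAP = 8.02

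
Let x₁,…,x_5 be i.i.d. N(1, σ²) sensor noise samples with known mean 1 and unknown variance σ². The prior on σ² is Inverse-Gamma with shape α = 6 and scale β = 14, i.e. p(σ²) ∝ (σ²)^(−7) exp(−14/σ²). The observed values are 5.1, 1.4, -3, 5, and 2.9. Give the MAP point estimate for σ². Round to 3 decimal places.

σ̂²_MAP = 4.241

Sum of squared deviations about the known mean: SS = (5.1−1)² + (1.4−1)² + (-3−1)² + (5−1)² + (2.9−1)² = 52.58.
The Normal likelihood contributes (σ²)^(−n/2) exp(−SS/(2σ²)), so the posterior is Inverse-Gamma(α + n/2, β + SS/2) = Inverse-Gamma(8.5, 40.29).
The mode of Inverse-Gamma(a, b) is b/(a+1) = 40.29/9.5 ≈ 4.241.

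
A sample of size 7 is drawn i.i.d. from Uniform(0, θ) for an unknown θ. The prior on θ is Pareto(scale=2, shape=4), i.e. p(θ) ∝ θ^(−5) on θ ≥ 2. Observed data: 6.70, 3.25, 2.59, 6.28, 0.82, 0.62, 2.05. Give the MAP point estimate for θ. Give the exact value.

θ̂_MAP = 6.70

The Uniform(0, θ) likelihood is θ^(−n) for θ ≥ max(xᵢ), zero otherwise. Here max(xᵢ) = 6.70.
Posterior ∝ θ^(−5) · θ^(−7) = θ^(−12) on θ ≥ max(2, 6.70) = 6.70.
This density is strictly decreasing in θ, so the posterior mode lies at the lower boundary of the support.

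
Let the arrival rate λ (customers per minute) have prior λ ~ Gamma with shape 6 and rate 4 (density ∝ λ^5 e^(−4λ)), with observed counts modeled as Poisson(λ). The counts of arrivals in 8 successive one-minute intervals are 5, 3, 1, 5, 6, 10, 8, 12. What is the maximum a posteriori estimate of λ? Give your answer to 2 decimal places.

Σxᵢ = 5+3+1+5+6+10+8+12 = 50, with n = 8.
Posterior ∝ λ^5e^(−4λ) · λ^50e^(−8λ) = λ^55e^(−12λ), i.e. Gamma(shape=56, rate=12).
The mode of a Gamma(a, b) with a ≥ 1 (shape–rate) is (a−1)/b = 55/12 ≈ 4.58.

λ̂_MAP = 4.58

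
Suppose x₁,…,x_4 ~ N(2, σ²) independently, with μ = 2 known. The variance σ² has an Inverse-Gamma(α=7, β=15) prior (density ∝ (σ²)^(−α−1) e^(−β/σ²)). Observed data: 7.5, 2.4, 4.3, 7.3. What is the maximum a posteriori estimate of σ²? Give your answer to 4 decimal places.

σ̂²_MAP = 4.6895

Sum of squared deviations about the known mean: SS = (7.5−2)² + (2.4−2)² + (4.3−2)² + (7.3−2)² = 63.79.
The Normal likelihood contributes (σ²)^(−n/2) exp(−SS/(2σ²)), so the posterior is Inverse-Gamma(α + n/2, β + SS/2) = Inverse-Gamma(9, 46.895).
The mode of Inverse-Gamma(a, b) is b/(a+1) = 46.895/10 ≈ 4.6895.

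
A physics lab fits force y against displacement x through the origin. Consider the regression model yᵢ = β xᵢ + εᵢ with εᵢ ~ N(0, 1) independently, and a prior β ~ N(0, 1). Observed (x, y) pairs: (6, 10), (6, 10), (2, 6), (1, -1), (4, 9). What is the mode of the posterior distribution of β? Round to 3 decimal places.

log p(β | y) = −Σ(yᵢ − βxᵢ)²/(2·1) − β²/(2·1) + const.
Setting the derivative to zero: Σxᵢ(yᵢ − βxᵢ)/1 − β/1 = 0, so β = Σxᵢyᵢ / (Σxᵢ² + σ²/τ²).
Σxᵢyᵢ = 6·10 + 6·10 + 2·6 + 1·(-1) + 4·9 = 167; Σxᵢ² = 93; σ²/τ² = 1.
β̂_MAP = 167 / (93 + 1) = 167/94 ≈ 1.777.

β̂_MAP = 1.777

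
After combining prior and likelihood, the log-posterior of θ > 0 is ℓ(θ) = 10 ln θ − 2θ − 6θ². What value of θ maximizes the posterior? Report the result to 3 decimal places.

θ̂_MAP = 0.833

ℓ'(θ) = 10/θ − 2 − 12θ. Setting this to zero and multiplying by θ: 12θ² + 2θ − 10 = 0.
θ = (−2 + √(2² + 4·12·10)) / (2·12) = (−2 + √484) / 24 = (−2 + 22)/24 = 5/6.
ℓ''(θ) = −10/θ² − 12 < 0, confirming a maximum.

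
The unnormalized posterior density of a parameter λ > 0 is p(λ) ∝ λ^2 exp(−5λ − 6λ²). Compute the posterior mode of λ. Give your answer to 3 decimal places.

ℓ'(λ) = 2/λ − 5 − 12λ. Setting this to zero and multiplying by λ: 12λ² + 5λ − 2 = 0.
λ = (−5 + √(5² + 4·12·2)) / (2·12) = (−5 + √121) / 24 = (−5 + 11)/24 = 1/4.
ℓ''(λ) = −2/λ² − 12 < 0, confirming a maximum.

λ̂_MAP = 0.250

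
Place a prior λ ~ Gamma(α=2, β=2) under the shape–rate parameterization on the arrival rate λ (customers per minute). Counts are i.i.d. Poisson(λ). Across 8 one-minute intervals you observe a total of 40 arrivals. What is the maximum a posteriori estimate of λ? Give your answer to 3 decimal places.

Σxᵢ = 40, n = 8.
Posterior ∝ λe^(−2λ) · λ^40e^(−8λ) = λ^41e^(−10λ), i.e. Gamma(shape=42, rate=10).
The mode of a Gamma(a, b) with a ≥ 1 (shape–rate) is (a−1)/b = 41/10 ≈ 4.100.

λ̂_MAP = 4.100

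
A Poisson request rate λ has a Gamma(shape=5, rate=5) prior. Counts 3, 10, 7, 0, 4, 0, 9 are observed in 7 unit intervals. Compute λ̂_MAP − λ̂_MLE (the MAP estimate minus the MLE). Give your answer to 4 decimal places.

Σxᵢ = 33. Posterior is Gamma(38, 12); MAP = (38−1)/12 = 37/12 ≈ 3.08333.
MLE = x̄ = 33/7 ≈ 4.71429.
Difference = 37/12 − 33/7 = -137/84 ≈ -1.6310.

MAP − MLE = -1.6310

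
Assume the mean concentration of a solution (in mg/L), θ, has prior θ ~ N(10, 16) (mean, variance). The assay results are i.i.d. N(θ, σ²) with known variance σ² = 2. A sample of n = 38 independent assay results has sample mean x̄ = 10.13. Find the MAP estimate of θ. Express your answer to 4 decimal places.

n = 38, x̄ = 10.13.
For a Normal prior and Normal likelihood with known variance, the posterior is Normal; its mode equals its mean, the precision-weighted average.
Prior precision 1/σ₀² = 1/16 = 0.0625; data precision n/σ² = 38/2 = 19.
θ̂ = (0.0625·10 + 19·10.13) / (0.0625 + 19) = 193.095/19.0625 = 77238/7625 ≈ 10.1296.

θ̂_MAP = 10.1296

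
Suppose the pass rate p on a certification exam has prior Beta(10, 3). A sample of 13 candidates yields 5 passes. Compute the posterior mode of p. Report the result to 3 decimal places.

Prior: Beta(10, 3).
Data: 5 successes in 13 trials. The binomial likelihood contributes p^5(1−p)^8, so the posterior is Beta(10+5, 3+8) = Beta(15, 11).
For Beta(a, b) with a, b > 1 the mode is (a−1)/(a+b−2) = 14/24 ≈ 0.583.

p̂_MAP = 0.583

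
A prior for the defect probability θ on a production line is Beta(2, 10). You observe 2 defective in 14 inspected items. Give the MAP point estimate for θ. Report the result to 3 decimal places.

θ̂_MAP = 0.125

Prior: Beta(2, 10).
Data: 2 successes in 14 trials. The binomial likelihood contributes θ^2(1−θ)^12, so the posterior is Beta(2+2, 10+12) = Beta(4, 22).
For Beta(a, b) with a, b > 1 the mode is (a−1)/(a+b−2) = 3/24 ≈ 0.125.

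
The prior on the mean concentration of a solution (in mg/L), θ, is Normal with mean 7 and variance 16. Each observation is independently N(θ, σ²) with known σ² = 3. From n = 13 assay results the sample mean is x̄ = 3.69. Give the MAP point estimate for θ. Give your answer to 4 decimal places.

n = 13, x̄ = 3.69.
For a Normal prior and Normal likelihood with known variance, the posterior is Normal; its mode equals its mean, the precision-weighted average.
Prior precision 1/σ₀² = 1/16 = 0.0625; data precision n/σ² = 13/3.
θ̂ = (0.0625·7 + (13/3)·3.69) / (0.0625 + 13/3) = 16.4275/(211/48) = 19713/5275 ≈ 3.7371.

θ̂_MAP = 3.7371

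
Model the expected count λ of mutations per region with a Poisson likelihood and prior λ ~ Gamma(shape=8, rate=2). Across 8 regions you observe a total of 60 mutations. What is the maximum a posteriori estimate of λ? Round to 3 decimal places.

Σxᵢ = 60, n = 8.
Posterior ∝ λ^7e^(−2λ) · λ^60e^(−8λ) = λ^67e^(−10λ), i.e. Gamma(shape=68, rate=10).
The mode of a Gamma(a, b) with a ≥ 1 (shape–rate) is (a−1)/b = 67/10 ≈ 6.700.

λ̂_MAP = 6.700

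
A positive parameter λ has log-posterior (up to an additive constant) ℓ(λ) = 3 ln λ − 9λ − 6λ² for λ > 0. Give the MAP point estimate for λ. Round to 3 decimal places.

ℓ'(λ) = 3/λ − 9 − 12λ. Setting this to zero and multiplying by λ: 12λ² + 9λ − 3 = 0.
λ = (−9 + √(9² + 4·12·3)) / (2·12) = (−9 + √225) / 24 = (−9 + 15)/24 = 1/4.
ℓ''(λ) = −3/λ² − 12 < 0, confirming a maximum.

λ̂_MAP = 0.250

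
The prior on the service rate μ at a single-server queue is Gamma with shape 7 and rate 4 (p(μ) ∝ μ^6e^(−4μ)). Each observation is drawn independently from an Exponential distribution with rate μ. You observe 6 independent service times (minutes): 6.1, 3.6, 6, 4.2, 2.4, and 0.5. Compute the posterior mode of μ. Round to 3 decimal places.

μ̂_MAP = 0.448

The Exponential(rate=μ) likelihood is ∝ μ^n e^(−μΣtᵢ). Here n = 6 and Σtᵢ = 6.1 + 3.6 + 6 + 4.2 + 2.4 + 0.5 = 22.8.
Posterior ∝ μ^6e^(−4μ) · μ^6e^(−22.8μ) = μ^12e^(−26.8μ), i.e. Gamma(13, 26.8).
Mode = (a−1)/b = 12/26.8 ≈ 0.448.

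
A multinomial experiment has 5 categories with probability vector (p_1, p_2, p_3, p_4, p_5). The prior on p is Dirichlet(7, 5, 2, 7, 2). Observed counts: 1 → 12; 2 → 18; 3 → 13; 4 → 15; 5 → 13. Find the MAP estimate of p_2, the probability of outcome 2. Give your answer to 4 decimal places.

MAP estimate: 0.2472

The posterior is Dirichlet(αᵢ + nᵢ) = Dirichlet(19, 23, 15, 22, 15).
For a Dirichlet(a₁,…,a_K) with all aᵢ > 1, the mode has j-th component (aⱼ − 1)/(Σaᵢ − K).
Here Σaᵢ = 94 and K = 5, so p_2 = (23 − 1)/(94 − 5) = 22/89 ≈ 0.2472.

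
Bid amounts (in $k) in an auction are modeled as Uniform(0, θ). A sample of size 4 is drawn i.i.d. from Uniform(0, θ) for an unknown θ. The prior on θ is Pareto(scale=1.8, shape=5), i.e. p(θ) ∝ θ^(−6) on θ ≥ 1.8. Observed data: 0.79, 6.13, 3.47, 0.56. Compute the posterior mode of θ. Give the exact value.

θ̂_MAP = 6.13

The Uniform(0, θ) likelihood is θ^(−n) for θ ≥ max(xᵢ), zero otherwise. Here max(xᵢ) = 6.13.
Posterior ∝ θ^(−6) · θ^(−4) = θ^(−10) on θ ≥ max(1.8, 6.13) = 6.13.
This density is strictly decreasing in θ, so the posterior mode lies at the lower boundary of the support.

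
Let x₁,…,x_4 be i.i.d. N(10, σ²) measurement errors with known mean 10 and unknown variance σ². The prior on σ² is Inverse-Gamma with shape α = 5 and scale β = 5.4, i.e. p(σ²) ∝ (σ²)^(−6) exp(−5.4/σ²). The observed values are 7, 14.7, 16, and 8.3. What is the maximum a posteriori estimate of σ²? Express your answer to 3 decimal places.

σ̂²_MAP = 5.049

Sum of squared deviations about the known mean: SS = (7−10)² + (14.7−10)² + (16−10)² + (8.3−10)² = 69.98.
The Normal likelihood contributes (σ²)^(−n/2) exp(−SS/(2σ²)), so the posterior is Inverse-Gamma(α + n/2, β + SS/2) = Inverse-Gamma(7, 40.39).
The mode of Inverse-Gamma(a, b) is b/(a+1) = 40.39/8 ≈ 5.049.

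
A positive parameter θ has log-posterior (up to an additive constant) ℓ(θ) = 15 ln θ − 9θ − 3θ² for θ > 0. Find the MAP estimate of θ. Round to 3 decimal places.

ℓ'(θ) = 15/θ − 9 − 6θ. Setting this to zero and multiplying by θ: 6θ² + 9θ − 15 = 0.
θ = (−9 + √(9² + 4·6·15)) / (2·6) = (−9 + √441) / 12 = (−9 + 21)/12 = 1.
ℓ''(θ) = −15/θ² − 6 < 0, confirming a maximum.

θ̂_MAP = 1.000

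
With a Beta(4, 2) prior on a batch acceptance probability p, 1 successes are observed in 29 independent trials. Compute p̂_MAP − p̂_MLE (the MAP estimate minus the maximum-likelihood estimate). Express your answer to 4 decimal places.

MAP − MLE = 0.0867

Posterior is Beta(5, 30); MAP = (5−1)/(35−2) = 4/33 ≈ 0.12121.
MLE ignores the prior: p̂_MLE = k/n = 1/29 ≈ 0.03448.
Difference = 4/33 − 1/29 = 83/957 ≈ 0.0867.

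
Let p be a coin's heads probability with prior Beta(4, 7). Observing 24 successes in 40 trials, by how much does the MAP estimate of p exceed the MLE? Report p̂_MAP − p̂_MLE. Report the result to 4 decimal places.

MAP − MLE = -0.0490

Posterior is Beta(28, 23); MAP = (28−1)/(51−2) = 27/49 ≈ 0.55102.
MLE ignores the prior: p̂_MLE = k/n = 24/40 ≈ 0.60000.
Difference = 27/49 − 24/40 = -12/245 ≈ -0.0490.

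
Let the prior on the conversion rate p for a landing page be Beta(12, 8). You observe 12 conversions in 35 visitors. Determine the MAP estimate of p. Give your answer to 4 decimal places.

Prior: Beta(12, 8).
Data: 12 successes in 35 trials. The binomial likelihood contributes p^12(1−p)^23, so the posterior is Beta(12+12, 8+23) = Beta(24, 31).
For Beta(a, b) with a, b > 1 the mode is (a−1)/(a+b−2) = 23/53 ≈ 0.4340.

p̂_MAP = 0.4340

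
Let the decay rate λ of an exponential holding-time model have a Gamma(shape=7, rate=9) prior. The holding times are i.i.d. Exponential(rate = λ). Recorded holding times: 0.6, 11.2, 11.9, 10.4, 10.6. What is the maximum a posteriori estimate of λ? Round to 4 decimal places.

The Exponential(rate=λ) likelihood is ∝ λ^n e^(−λΣtᵢ). Here n = 5 and Σtᵢ = 0.6 + 11.2 + 11.9 + 10.4 + 10.6 = 44.7.
Posterior ∝ λ^6e^(−9λ) · λ^5e^(−44.7λ) = λ^11e^(−53.7λ), i.e. Gamma(12, 53.7).
Mode = (a−1)/b = 11/53.7 ≈ 0.2048.

λ̂_MAP = 0.2048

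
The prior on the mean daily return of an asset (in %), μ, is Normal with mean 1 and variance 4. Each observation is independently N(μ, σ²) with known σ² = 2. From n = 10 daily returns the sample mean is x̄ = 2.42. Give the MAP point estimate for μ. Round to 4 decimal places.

μ̂_MAP = 2.3524

n = 10, x̄ = 2.42.
For a Normal prior and Normal likelihood with known variance, the posterior is Normal; its mode equals its mean, the precision-weighted average.
Prior precision 1/σ₀² = 1/4 = 0.25; data precision n/σ² = 10/2 = 5.
μ̂ = (0.25·1 + 5·2.42) / (0.25 + 5) = 12.35/5.25 = 247/105 ≈ 2.3524.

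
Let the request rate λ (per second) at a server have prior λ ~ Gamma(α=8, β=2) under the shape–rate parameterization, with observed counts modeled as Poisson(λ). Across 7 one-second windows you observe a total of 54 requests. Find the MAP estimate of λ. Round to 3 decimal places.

Σxᵢ = 54, n = 7.
Posterior ∝ λ^7e^(−2λ) · λ^54e^(−7λ) = λ^61e^(−9λ), i.e. Gamma(shape=62, rate=9).
The mode of a Gamma(a, b) with a ≥ 1 (shape–rate) is (a−1)/b = 61/9 ≈ 6.778.

λ̂_MAP = 6.778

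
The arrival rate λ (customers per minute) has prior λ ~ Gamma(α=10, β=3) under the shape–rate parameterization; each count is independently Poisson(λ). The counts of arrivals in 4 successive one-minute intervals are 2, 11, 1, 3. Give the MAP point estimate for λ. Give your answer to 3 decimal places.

Σxᵢ = 2+11+1+3 = 17, with n = 4.
Posterior ∝ λ^9e^(−3λ) · λ^17e^(−4λ) = λ^26e^(−7λ), i.e. Gamma(shape=27, rate=7).
The mode of a Gamma(a, b) with a ≥ 1 (shape–rate) is (a−1)/b = 26/7 ≈ 3.714.

λ̂_MAP = 3.714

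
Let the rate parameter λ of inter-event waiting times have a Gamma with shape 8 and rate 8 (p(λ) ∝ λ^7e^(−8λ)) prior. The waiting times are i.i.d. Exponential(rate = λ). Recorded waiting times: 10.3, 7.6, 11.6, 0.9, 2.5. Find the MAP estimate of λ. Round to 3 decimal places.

λ̂_MAP = 0.293

The Exponential(rate=λ) likelihood is ∝ λ^n e^(−λΣtᵢ). Here n = 5 and Σtᵢ = 10.3 + 7.6 + 11.6 + 0.9 + 2.5 = 32.9.
Posterior ∝ λ^7e^(−8λ) · λ^5e^(−32.9λ) = λ^12e^(−40.9λ), i.e. Gamma(13, 40.9).
Mode = (a−1)/b = 12/40.9 ≈ 0.293.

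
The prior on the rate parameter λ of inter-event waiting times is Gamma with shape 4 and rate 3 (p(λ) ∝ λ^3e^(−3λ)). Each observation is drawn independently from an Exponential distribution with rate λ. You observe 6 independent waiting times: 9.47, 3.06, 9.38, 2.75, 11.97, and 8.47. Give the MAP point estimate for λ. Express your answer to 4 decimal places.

The Exponential(rate=λ) likelihood is ∝ λ^n e^(−λΣtᵢ). Here n = 6 and Σtᵢ = 9.47 + 3.06 + 9.38 + 2.75 + 11.97 + 8.47 = 45.10.
Posterior ∝ λ^3e^(−3λ) · λ^6e^(−45.10λ) = λ^9e^(−48.10λ), i.e. Gamma(10, 48.10).
Mode = (a−1)/b = 9/48.10 ≈ 0.1871.

λ̂_MAP = 0.1871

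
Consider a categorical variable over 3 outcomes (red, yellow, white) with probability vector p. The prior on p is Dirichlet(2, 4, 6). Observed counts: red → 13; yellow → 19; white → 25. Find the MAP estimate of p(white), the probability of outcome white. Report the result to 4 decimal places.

MAP estimate of p(white) = 0.4545

The posterior is Dirichlet(αᵢ + nᵢ) = Dirichlet(15, 23, 31).
For a Dirichlet(a₁,…,a_K) with all aᵢ > 1, the mode has j-th component (aⱼ − 1)/(Σaᵢ − K).
Here Σaᵢ = 69 and K = 3, so p(white) = (31 − 1)/(69 − 3) = 30/66 ≈ 0.4545.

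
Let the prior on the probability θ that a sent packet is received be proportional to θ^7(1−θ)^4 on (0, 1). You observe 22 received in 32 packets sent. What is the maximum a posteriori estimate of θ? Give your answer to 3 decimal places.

The prior density ∝ θ^7(1−θ)^4 is the kernel of Beta(8, 5).
Data: 22 successes in 32 trials. The binomial likelihood contributes θ^22(1−θ)^10, so the posterior is Beta(8+22, 5+10) = Beta(30, 15).
For Beta(a, b) with a, b > 1 the mode is (a−1)/(a+b−2) = 29/43 ≈ 0.674.

θ̂_MAP = 0.674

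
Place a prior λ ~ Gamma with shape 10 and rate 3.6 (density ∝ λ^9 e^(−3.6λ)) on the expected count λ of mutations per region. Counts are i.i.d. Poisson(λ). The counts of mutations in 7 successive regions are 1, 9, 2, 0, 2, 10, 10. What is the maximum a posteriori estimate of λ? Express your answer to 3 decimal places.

λ̂_MAP = 4.057

Σxᵢ = 1+9+2+0+2+10+10 = 34, with n = 7.
Posterior ∝ λ^9e^(−3.6λ) · λ^34e^(−7λ) = λ^43e^(−10.6λ), i.e. Gamma(shape=44, rate=10.6).
The mode of a Gamma(a, b) with a ≥ 1 (shape–rate) is (a−1)/b = 43/10.6 ≈ 4.057.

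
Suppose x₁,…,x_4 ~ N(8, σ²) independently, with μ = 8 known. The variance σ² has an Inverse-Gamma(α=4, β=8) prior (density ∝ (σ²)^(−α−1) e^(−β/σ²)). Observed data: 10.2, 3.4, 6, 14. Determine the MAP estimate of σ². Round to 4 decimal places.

Sum of squared deviations about the known mean: SS = (10.2−8)² + (3.4−8)² + (6−8)² + (14−8)² = 66.
The Normal likelihood contributes (σ²)^(−n/2) exp(−SS/(2σ²)), so the posterior is Inverse-Gamma(α + n/2, β + SS/2) = Inverse-Gamma(6, 41).
The mode of Inverse-Gamma(a, b) is b/(a+1) = 41/7 ≈ 5.8571.

σ̂²_MAP = 5.8571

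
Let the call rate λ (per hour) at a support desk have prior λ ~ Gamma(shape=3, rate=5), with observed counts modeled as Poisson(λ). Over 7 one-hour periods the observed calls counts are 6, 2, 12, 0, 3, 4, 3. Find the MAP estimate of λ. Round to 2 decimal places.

Σxᵢ = 6+2+12+0+3+4+3 = 30, with n = 7.
Posterior ∝ λ^2e^(−5λ) · λ^30e^(−7λ) = λ^32e^(−12λ), i.e. Gamma(shape=33, rate=12).
The mode of a Gamma(a, b) with a ≥ 1 (shape–rate) is (a−1)/b = 32/12 ≈ 2.67.

λ̂_MAP = 2.67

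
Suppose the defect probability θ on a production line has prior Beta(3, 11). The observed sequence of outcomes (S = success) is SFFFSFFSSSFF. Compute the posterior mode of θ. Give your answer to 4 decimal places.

Prior: Beta(3, 11).
Data: 5 successes in 12 trials (from the sequence). The binomial likelihood contributes θ^5(1−θ)^7, so the posterior is Beta(3+5, 11+7) = Beta(8, 18).
For Beta(a, b) with a, b > 1 the mode is (a−1)/(a+b−2) = 7/24 ≈ 0.2917.

θ̂_MAP = 0.2917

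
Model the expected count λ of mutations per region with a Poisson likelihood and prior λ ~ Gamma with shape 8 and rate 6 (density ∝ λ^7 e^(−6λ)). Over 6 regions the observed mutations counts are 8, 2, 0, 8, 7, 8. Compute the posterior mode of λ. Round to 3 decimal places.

λ̂_MAP = 3.333

Σxᵢ = 8+2+0+8+7+8 = 33, with n = 6.
Posterior ∝ λ^7e^(−6λ) · λ^33e^(−6λ) = λ^40e^(−12λ), i.e. Gamma(shape=41, rate=12).
The mode of a Gamma(a, b) with a ≥ 1 (shape–rate) is (a−1)/b = 40/12 ≈ 3.333.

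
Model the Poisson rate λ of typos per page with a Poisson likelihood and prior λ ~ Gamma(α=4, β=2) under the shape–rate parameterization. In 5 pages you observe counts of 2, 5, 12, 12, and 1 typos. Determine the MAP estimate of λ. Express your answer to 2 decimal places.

Σxᵢ = 2+5+12+12+1 = 32, with n = 5.
Posterior ∝ λ^3e^(−2λ) · λ^32e^(−5λ) = λ^35e^(−7λ), i.e. Gamma(shape=36, rate=7).
The mode of a Gamma(a, b) with a ≥ 1 (shape–rate) is (a−1)/b = 35/7 ≈ 5.00.

λ̂_MAP = 5.00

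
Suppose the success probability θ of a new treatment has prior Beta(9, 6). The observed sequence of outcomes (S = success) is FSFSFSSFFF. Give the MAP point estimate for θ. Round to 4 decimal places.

Prior: Beta(9, 6).
Data: 4 successes in 10 trials (from the sequence). The binomial likelihood contributes θ^4(1−θ)^6, so the posterior is Beta(9+4, 6+6) = Beta(13, 12).
For Beta(a, b) with a, b > 1 the mode is (a−1)/(a+b−2) = 12/23 ≈ 0.5217.

θ̂_MAP = 0.5217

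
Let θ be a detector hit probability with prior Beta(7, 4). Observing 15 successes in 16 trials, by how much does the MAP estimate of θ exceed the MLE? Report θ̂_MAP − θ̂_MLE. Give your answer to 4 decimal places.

Posterior is Beta(22, 5); MAP = (22−1)/(27−2) = 21/25 ≈ 0.84000.
MLE ignores the prior: θ̂_MLE = k/n = 15/16 ≈ 0.93750.
Difference = 21/25 − 15/16 = -39/400 ≈ -0.0975.

MAP − MLE = -0.0975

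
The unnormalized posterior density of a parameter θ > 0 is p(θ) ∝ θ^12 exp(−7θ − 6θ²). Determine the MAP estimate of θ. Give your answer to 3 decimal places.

θ̂_MAP = 0.750

ℓ'(θ) = 12/θ − 7 − 12θ. Setting this to zero and multiplying by θ: 12θ² + 7θ − 12 = 0.
θ = (−7 + √(7² + 4·12·12)) / (2·12) = (−7 + √625) / 24 = (−7 + 25)/24 = 3/4.
ℓ''(θ) = −12/θ² − 12 < 0, confirming a maximum.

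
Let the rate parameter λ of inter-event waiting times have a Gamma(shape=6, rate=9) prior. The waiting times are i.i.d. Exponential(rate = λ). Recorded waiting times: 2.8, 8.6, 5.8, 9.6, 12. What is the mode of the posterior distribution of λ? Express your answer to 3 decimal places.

λ̂_MAP = 0.209

The Exponential(rate=λ) likelihood is ∝ λ^n e^(−λΣtᵢ). Here n = 5 and Σtᵢ = 2.8 + 8.6 + 5.8 + 9.6 + 12 = 38.8.
Posterior ∝ λ^5e^(−9λ) · λ^5e^(−38.8λ) = λ^10e^(−47.8λ), i.e. Gamma(11, 47.8).
Mode = (a−1)/b = 10/47.8 ≈ 0.209.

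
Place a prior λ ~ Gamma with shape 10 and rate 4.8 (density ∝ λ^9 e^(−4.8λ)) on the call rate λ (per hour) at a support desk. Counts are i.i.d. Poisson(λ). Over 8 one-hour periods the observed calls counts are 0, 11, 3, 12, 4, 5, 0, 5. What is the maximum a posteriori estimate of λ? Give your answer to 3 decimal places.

Σxᵢ = 0+11+3+12+4+5+0+5 = 40, with n = 8.
Posterior ∝ λ^9e^(−4.8λ) · λ^40e^(−8λ) = λ^49e^(−12.8λ), i.e. Gamma(shape=50, rate=12.8).
The mode of a Gamma(a, b) with a ≥ 1 (shape–rate) is (a−1)/b = 49/12.8 ≈ 3.828.

λ̂_MAP = 3.828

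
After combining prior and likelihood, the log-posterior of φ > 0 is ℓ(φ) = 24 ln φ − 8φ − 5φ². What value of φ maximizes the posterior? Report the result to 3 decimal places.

φ̂_MAP = 1.200

ℓ'(φ) = 24/φ − 8 − 10φ. Setting this to zero and multiplying by φ: 10φ² + 8φ − 24 = 0.
φ = (−8 + √(8² + 4·10·24)) / (2·10) = (−8 + √1024) / 20 = (−8 + 32)/20 = 6/5.
ℓ''(φ) = −24/φ² − 10 < 0, confirming a maximum.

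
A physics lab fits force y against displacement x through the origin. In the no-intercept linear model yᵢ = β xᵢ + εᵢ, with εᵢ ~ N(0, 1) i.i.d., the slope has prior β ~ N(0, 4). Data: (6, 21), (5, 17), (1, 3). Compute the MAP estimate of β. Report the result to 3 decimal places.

log p(β | y) = −Σ(yᵢ − βxᵢ)²/(2·1) − β²/(2·4) + const.
Setting the derivative to zero: Σxᵢ(yᵢ − βxᵢ)/1 − β/4 = 0, so β = Σxᵢyᵢ / (Σxᵢ² + σ²/τ²).
Σxᵢyᵢ = 6·21 + 5·17 + 1·3 = 214; Σxᵢ² = 62; σ²/τ² = 0.25.
β̂_MAP = 214 / (62 + 0.25) = 214/62.25 ≈ 3.438.

β̂_MAP = 3.438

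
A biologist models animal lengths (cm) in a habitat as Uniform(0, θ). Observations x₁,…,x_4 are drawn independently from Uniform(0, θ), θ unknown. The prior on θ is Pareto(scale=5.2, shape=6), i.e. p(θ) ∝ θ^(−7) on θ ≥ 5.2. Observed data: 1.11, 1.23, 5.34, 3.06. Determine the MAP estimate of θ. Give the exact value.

The Uniform(0, θ) likelihood is θ^(−n) for θ ≥ max(xᵢ), zero otherwise. Here max(xᵢ) = 5.34.
Posterior ∝ θ^(−7) · θ^(−4) = θ^(−11) on θ ≥ max(5.2, 5.34) = 5.34.
This density is strictly decreasing in θ, so the posterior mode lies at the lower boundary of the support.

θ̂_MAP = 5.34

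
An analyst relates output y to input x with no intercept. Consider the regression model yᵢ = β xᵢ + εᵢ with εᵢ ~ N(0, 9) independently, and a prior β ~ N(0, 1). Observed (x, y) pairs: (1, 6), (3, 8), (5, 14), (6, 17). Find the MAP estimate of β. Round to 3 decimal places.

log p(β | y) = −Σ(yᵢ − βxᵢ)²/(2·9) − β²/(2·1) + const.
Setting the derivative to zero: Σxᵢ(yᵢ − βxᵢ)/9 − β/1 = 0, so β = Σxᵢyᵢ / (Σxᵢ² + σ²/τ²).
Σxᵢyᵢ = 1·6 + 3·8 + 5·14 + 6·17 = 202; Σxᵢ² = 71; σ²/τ² = 9.
β̂_MAP = 202 / (71 + 9) = 202/80 ≈ 2.525.

β̂_MAP = 2.525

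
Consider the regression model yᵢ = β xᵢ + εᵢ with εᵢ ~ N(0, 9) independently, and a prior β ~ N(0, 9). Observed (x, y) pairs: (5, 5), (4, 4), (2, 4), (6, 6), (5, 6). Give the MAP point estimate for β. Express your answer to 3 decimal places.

log p(β | y) = −Σ(yᵢ − βxᵢ)²/(2·9) − β²/(2·9) + const.
Setting the derivative to zero: Σxᵢ(yᵢ − βxᵢ)/9 − β/9 = 0, so β = Σxᵢyᵢ / (Σxᵢ² + σ²/τ²).
Σxᵢyᵢ = 5·5 + 4·4 + 2·4 + 6·6 + 5·6 = 115; Σxᵢ² = 106; σ²/τ² = 1.
β̂_MAP = 115 / (106 + 1) = 115/107 ≈ 1.075.

β̂_MAP = 1.075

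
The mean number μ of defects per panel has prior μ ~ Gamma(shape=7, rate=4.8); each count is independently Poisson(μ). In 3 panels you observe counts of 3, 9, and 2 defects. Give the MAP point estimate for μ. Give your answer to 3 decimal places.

μ̂_MAP = 2.564

Σxᵢ = 3+9+2 = 14, with n = 3.
Posterior ∝ μ^6e^(−4.8μ) · μ^14e^(−3μ) = μ^20e^(−7.8μ), i.e. Gamma(shape=21, rate=7.8).
The mode of a Gamma(a, b) with a ≥ 1 (shape–rate) is (a−1)/b = 20/7.8 ≈ 2.564.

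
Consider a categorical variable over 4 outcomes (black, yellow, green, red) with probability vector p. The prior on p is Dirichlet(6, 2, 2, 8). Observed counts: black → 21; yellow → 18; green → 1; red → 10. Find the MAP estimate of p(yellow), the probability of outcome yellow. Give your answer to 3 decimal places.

MAP estimate of p(yellow) = 0.297

The posterior is Dirichlet(αᵢ + nᵢ) = Dirichlet(27, 20, 3, 18).
For a Dirichlet(a₁,…,a_K) with all aᵢ > 1, the mode has j-th component (aⱼ − 1)/(Σaᵢ − K).
Here Σaᵢ = 68 and K = 4, so p(yellow) = (20 − 1)/(68 − 4) = 19/64 ≈ 0.297.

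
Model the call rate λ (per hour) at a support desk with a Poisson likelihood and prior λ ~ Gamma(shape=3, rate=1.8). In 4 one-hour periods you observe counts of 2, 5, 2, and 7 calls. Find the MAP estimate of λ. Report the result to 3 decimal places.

Σxᵢ = 2+5+2+7 = 16, with n = 4.
Posterior ∝ λ^2e^(−1.8λ) · λ^16e^(−4λ) = λ^18e^(−5.8λ), i.e. Gamma(shape=19, rate=5.8).
The mode of a Gamma(a, b) with a ≥ 1 (shape–rate) is (a−1)/b = 18/5.8 ≈ 3.103.

λ̂_MAP = 3.103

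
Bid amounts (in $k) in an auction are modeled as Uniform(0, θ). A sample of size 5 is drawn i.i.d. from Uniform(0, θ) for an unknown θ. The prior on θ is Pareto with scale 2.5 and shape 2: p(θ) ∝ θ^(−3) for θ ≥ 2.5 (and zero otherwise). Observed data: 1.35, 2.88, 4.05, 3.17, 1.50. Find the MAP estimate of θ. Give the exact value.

θ̂_MAP = 4.05

The Uniform(0, θ) likelihood is θ^(−n) for θ ≥ max(xᵢ), zero otherwise. Here max(xᵢ) = 4.05.
Posterior ∝ θ^(−3) · θ^(−5) = θ^(−8) on θ ≥ max(2.5, 4.05) = 4.05.
This density is strictly decreasing in θ, so the posterior mode lies at the lower boundary of the support.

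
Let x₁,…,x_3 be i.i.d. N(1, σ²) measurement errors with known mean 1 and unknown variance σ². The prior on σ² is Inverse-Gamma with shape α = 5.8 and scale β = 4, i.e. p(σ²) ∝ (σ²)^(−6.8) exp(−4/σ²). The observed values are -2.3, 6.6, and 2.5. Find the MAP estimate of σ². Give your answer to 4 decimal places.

Sum of squared deviations about the known mean: SS = (-2.3−1)² + (6.6−1)² + (2.5−1)² = 44.5.
The Normal likelihood contributes (σ²)^(−n/2) exp(−SS/(2σ²)), so the posterior is Inverse-Gamma(α + n/2, β + SS/2) = Inverse-Gamma(7.3, 26.25).
The mode of Inverse-Gamma(a, b) is b/(a+1) = 26.25/8.3 ≈ 3.1627.

σ̂²_MAP = 3.1627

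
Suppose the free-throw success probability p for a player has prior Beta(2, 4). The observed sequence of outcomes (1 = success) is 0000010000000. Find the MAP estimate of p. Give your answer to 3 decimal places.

Prior: Beta(2, 4).
Data: 1 success in 13 trials (from the sequence). The binomial likelihood contributes p(1−p)^12, so the posterior is Beta(2+1, 4+12) = Beta(3, 16).
For Beta(a, b) with a, b > 1 the mode is (a−1)/(a+b−2) = 2/17 ≈ 0.118.

p̂_MAP = 0.118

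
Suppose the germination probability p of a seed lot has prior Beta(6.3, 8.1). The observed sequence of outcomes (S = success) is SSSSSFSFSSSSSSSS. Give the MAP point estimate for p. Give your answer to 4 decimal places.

Prior: Beta(6.3, 8.1).
Data: 14 successes in 16 trials (from the sequence). The binomial likelihood contributes p^14(1−p)^2, so the posterior is Beta(6.3+14, 8.1+2) = Beta(20.3, 10.1).
For Beta(a, b) with a, b > 1 the mode is (a−1)/(a+b−2) = 19.3/28.4 ≈ 0.6796.

p̂_MAP = 0.6796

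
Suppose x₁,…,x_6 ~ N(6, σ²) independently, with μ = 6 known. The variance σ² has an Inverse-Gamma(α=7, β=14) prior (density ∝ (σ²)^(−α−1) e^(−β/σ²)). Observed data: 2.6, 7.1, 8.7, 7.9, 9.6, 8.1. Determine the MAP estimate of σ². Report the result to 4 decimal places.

σ̂²_MAP = 3.1382

Sum of squared deviations about the known mean: SS = (2.6−6)² + (7.1−6)² + (8.7−6)² + (7.9−6)² + (9.6−6)² + (8.1−6)² = 41.04.
The Normal likelihood contributes (σ²)^(−n/2) exp(−SS/(2σ²)), so the posterior is Inverse-Gamma(α + n/2, β + SS/2) = Inverse-Gamma(10, 34.52).
The mode of Inverse-Gamma(a, b) is b/(a+1) = 34.52/11 ≈ 3.1382.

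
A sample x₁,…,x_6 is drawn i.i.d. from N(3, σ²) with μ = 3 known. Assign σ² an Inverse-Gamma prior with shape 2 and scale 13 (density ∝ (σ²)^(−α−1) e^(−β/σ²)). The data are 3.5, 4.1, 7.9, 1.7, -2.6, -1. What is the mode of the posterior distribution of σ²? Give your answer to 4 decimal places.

σ̂²_MAP = 8.3767

Sum of squared deviations about the known mean: SS = (3.5−3)² + (4.1−3)² + (7.9−3)² + (1.7−3)² + (-2.6−3)² + (-1−3)² = 74.52.
The Normal likelihood contributes (σ²)^(−n/2) exp(−SS/(2σ²)), so the posterior is Inverse-Gamma(α + n/2, β + SS/2) = Inverse-Gamma(5, 50.26).
The mode of Inverse-Gamma(a, b) is b/(a+1) = 50.26/6 ≈ 8.3767.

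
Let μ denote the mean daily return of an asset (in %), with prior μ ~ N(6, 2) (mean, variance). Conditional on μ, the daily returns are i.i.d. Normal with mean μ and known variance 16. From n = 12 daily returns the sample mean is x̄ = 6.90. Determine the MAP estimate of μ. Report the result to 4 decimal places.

μ̂_MAP = 6.5400

n = 12, x̄ = 6.90.
For a Normal prior and Normal likelihood with known variance, the posterior is Normal; its mode equals its mean, the precision-weighted average.
Prior precision 1/σ₀² = 1/2 = 0.5; data precision n/σ² = 12/16 = 0.75.
μ̂ = (0.5·6 + 0.75·6.9) / (0.5 + 0.75) = 8.175/1.25 = 6.5400.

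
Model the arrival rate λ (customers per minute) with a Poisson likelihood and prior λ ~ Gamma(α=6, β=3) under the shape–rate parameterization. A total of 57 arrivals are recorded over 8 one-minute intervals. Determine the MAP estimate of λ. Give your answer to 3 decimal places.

λ̂_MAP = 5.636

Σxᵢ = 57, n = 8.
Posterior ∝ λ^5e^(−3λ) · λ^57e^(−8λ) = λ^62e^(−11λ), i.e. Gamma(shape=63, rate=11).
The mode of a Gamma(a, b) with a ≥ 1 (shape–rate) is (a−1)/b = 62/11 ≈ 5.636.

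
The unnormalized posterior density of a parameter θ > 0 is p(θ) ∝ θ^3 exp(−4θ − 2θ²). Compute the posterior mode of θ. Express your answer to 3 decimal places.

ℓ'(θ) = 3/θ − 4 − 4θ. Setting this to zero and multiplying by θ: 4θ² + 4θ − 3 = 0.
θ = (−4 + √(4² + 4·4·3)) / (2·4) = (−4 + √64) / 8 = (−4 + 8)/8 = 1/2.
ℓ''(θ) = −3/θ² − 4 < 0, confirming a maximum.

θ̂_MAP = 0.500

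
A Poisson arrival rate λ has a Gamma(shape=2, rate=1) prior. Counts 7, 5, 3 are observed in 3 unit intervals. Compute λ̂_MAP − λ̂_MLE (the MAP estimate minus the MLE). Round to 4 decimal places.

Σxᵢ = 15. Posterior is Gamma(17, 4); MAP = (17−1)/4 = 16/4 ≈ 4.00000.
MLE = x̄ = 15/3 ≈ 5.00000.
Difference = 16/4 − 15/3 = -1 ≈ -1.0000.

MAP − MLE = -1.0000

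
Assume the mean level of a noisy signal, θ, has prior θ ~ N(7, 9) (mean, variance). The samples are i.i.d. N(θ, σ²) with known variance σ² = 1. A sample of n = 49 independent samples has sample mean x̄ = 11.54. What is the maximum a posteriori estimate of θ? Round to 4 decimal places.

n = 49, x̄ = 11.54.
For a Normal prior and Normal likelihood with known variance, the posterior is Normal; its mode equals its mean, the precision-weighted average.
Prior precision 1/σ₀² = 1/9; data precision n/σ² = 49/1 = 49.
θ̂ = ((1/9)·7 + 49·11.54) / (1/9 + 49) = (254807/450)/(442/9) = 254807/22100 ≈ 11.5297.

θ̂_MAP = 11.5297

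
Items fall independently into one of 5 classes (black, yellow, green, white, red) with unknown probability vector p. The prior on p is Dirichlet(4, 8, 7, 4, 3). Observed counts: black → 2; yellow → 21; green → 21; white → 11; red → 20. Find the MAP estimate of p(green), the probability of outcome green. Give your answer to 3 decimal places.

MAP estimate of p(green) = 0.281

The posterior is Dirichlet(αᵢ + nᵢ) = Dirichlet(6, 29, 28, 15, 23).
For a Dirichlet(a₁,…,a_K) with all aᵢ > 1, the mode has j-th component (aⱼ − 1)/(Σaᵢ − K).
Here Σaᵢ = 101 and K = 5, so p(green) = (28 − 1)/(101 − 5) = 27/96 ≈ 0.281.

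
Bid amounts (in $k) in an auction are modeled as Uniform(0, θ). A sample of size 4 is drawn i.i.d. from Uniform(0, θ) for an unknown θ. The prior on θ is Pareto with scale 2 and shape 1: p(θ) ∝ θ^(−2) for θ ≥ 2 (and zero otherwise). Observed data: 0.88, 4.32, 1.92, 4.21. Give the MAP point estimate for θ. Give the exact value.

θ̂_MAP = 4.32

The Uniform(0, θ) likelihood is θ^(−n) for θ ≥ max(xᵢ), zero otherwise. Here max(xᵢ) = 4.32.
Posterior ∝ θ^(−2) · θ^(−4) = θ^(−6) on θ ≥ max(2, 4.32) = 4.32.
This density is strictly decreasing in θ, so the posterior mode lies at the lower boundary of the support.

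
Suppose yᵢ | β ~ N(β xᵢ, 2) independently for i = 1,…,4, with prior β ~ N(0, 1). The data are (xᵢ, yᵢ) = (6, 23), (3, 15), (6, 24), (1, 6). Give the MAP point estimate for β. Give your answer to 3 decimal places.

β̂_MAP = 3.964

log p(β | y) = −Σ(yᵢ − βxᵢ)²/(2·2) − β²/(2·1) + const.
Setting the derivative to zero: Σxᵢ(yᵢ − βxᵢ)/2 − β/1 = 0, so β = Σxᵢyᵢ / (Σxᵢ² + σ²/τ²).
Σxᵢyᵢ = 6·23 + 3·15 + 6·24 + 1·6 = 333; Σxᵢ² = 82; σ²/τ² = 2.
β̂_MAP = 333 / (82 + 2) = 333/84 ≈ 3.964.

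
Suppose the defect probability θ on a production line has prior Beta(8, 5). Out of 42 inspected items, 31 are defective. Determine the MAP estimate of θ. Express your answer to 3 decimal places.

θ̂_MAP = 0.717

Prior: Beta(8, 5).
Data: 31 successes in 42 trials. The binomial likelihood contributes θ^31(1−θ)^11, so the posterior is Beta(8+31, 5+11) = Beta(39, 16).
For Beta(a, b) with a, b > 1 the mode is (a−1)/(a+b−2) = 38/53 ≈ 0.717.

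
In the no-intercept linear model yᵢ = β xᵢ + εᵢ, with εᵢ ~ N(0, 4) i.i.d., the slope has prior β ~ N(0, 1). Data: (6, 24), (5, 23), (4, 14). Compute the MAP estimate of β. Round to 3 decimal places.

log p(β | y) = −Σ(yᵢ − βxᵢ)²/(2·4) − β²/(2·1) + const.
Setting the derivative to zero: Σxᵢ(yᵢ − βxᵢ)/4 − β/1 = 0, so β = Σxᵢyᵢ / (Σxᵢ² + σ²/τ²).
Σxᵢyᵢ = 6·24 + 5·23 + 4·14 = 315; Σxᵢ² = 77; σ²/τ² = 4.
β̂_MAP = 315 / (77 + 4) = 315/81 ≈ 3.889.

β̂_MAP = 3.889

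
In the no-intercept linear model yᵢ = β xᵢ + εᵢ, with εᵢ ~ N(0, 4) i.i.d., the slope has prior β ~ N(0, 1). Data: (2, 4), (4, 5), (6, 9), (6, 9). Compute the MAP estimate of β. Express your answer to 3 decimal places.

β̂_MAP = 1.417

log p(β | y) = −Σ(yᵢ − βxᵢ)²/(2·4) − β²/(2·1) + const.
Setting the derivative to zero: Σxᵢ(yᵢ − βxᵢ)/4 − β/1 = 0, so β = Σxᵢyᵢ / (Σxᵢ² + σ²/τ²).
Σxᵢyᵢ = 2·4 + 4·5 + 6·9 + 6·9 = 136; Σxᵢ² = 92; σ²/τ² = 4.
β̂_MAP = 136 / (92 + 4) = 136/96 ≈ 1.417.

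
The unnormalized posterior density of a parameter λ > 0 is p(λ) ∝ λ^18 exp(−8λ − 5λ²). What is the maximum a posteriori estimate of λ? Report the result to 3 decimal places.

λ̂_MAP = 1.000

ℓ'(λ) = 18/λ − 8 − 10λ. Setting this to zero and multiplying by λ: 10λ² + 8λ − 18 = 0.
λ = (−8 + √(8² + 4·10·18)) / (2·10) = (−8 + √784) / 20 = (−8 + 28)/20 = 1.
ℓ''(λ) = −18/λ² − 10 < 0, confirming a maximum.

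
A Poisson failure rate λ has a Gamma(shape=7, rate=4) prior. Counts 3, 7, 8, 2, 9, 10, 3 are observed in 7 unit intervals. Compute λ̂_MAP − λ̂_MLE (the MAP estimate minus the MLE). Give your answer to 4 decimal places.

MAP − MLE = -1.6364

Σxᵢ = 42. Posterior is Gamma(49, 11); MAP = (49−1)/11 = 48/11 ≈ 4.36364.
MLE = x̄ = 42/7 ≈ 6.00000.
Difference = 48/11 − 42/7 = -18/11 ≈ -1.6364.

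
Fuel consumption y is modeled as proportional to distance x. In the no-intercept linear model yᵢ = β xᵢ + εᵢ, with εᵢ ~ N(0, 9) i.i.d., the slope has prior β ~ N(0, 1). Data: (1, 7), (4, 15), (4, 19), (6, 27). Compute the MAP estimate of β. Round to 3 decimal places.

β̂_MAP = 3.910

log p(β | y) = −Σ(yᵢ − βxᵢ)²/(2·9) − β²/(2·1) + const.
Setting the derivative to zero: Σxᵢ(yᵢ − βxᵢ)/9 − β/1 = 0, so β = Σxᵢyᵢ / (Σxᵢ² + σ²/τ²).
Σxᵢyᵢ = 1·7 + 4·15 + 4·19 + 6·27 = 305; Σxᵢ² = 69; σ²/τ² = 9.
β̂_MAP = 305 / (69 + 9) = 305/78 ≈ 3.910.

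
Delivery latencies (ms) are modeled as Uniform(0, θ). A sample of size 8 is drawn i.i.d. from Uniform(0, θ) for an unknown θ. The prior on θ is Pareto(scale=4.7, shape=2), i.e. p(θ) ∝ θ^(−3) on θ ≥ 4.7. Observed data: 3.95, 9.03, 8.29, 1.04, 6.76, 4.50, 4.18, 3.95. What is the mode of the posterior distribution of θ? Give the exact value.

θ̂_MAP = 9.03

The Uniform(0, θ) likelihood is θ^(−n) for θ ≥ max(xᵢ), zero otherwise. Here max(xᵢ) = 9.03.
Posterior ∝ θ^(−3) · θ^(−8) = θ^(−11) on θ ≥ max(4.7, 9.03) = 9.03.
This density is strictly decreasing in θ, so the posterior mode lies at the lower boundary of the support.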